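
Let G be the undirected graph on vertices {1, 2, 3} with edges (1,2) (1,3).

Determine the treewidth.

A width-1 tree decomposition is:
Bags: B1 = {1, 3}  B2 = {1, 2}
Tree: B1–B2
Every bag has size at most 2, so the width is 2 − 1 = 1 and tw(G) ≤ 1. Since G has at least one edge (e.g. 3–1), it is not an edgeless graph, so tw(G) ≥ 1. Therefore the treewidth is 1.

1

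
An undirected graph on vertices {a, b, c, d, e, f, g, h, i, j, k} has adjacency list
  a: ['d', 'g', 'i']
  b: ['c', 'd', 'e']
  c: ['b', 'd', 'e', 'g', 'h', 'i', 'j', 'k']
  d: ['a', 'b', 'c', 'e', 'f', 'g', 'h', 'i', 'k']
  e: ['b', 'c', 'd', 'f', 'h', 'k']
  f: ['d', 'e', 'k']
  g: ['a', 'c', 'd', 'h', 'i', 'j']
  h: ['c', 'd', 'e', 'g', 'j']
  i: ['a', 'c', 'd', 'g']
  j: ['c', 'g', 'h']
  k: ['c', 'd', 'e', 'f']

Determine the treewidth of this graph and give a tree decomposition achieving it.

Each bag holds 4 vertices, so the decomposition has width 3, which upper-bounds the treewidth. For the lower bound, the 4 vertices {a, d, g, i} are pairwise adjacent, and any tree decomposition puts a clique entirely inside one bag — forcing width ≥ 3. The upper and lower bounds meet at 3, so that is the treewidth.

Treewidth 3.
Bags: B1 = {c, d, e, h}  B2 = {c, d, e, k}  B3 = {c, d, g, h}  B4 = {c, d, g, i}  B5 = {a, d, g, i}  B6 = {c, g, h, j}  B7 = {b, c, d, e}  B8 = {d, e, f, k}
Tree: B1–B2, B1–B3, B3–B4, B4–B5, B3–B6, B2–B7, B2–B8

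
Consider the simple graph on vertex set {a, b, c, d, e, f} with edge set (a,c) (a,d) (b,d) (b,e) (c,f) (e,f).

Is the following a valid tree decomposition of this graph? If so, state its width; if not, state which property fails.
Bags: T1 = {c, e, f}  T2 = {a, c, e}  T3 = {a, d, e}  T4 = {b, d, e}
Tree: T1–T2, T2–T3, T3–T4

Every vertex of G appears in some bag (union = {a, b, c, d, e, f}); every edge is covered by a bag; and for each vertex v the set of bags containing v is connected in the bag tree. The decomposition is therefore valid. The largest bag has 3 vertices, so the width is 2.

Yes; width 2.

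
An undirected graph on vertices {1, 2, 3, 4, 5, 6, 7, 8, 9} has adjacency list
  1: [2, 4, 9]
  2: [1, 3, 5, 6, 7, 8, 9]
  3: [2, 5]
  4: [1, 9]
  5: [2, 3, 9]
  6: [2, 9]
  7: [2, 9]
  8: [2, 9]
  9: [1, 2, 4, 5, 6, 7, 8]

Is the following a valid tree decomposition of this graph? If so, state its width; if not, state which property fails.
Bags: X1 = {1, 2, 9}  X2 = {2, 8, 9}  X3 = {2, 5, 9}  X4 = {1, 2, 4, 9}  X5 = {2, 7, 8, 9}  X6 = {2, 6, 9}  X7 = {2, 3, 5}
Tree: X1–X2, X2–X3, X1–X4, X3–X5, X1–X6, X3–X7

No — bags containing vertex 8 are not connected in the tree.

A tree decomposition must satisfy three properties: every vertex lies in some bag; for every edge, both endpoints lie together in some bag; and for every vertex, the bags containing it form a connected subtree. Here bags containing vertex 8 are not connected in the tree, so the decomposition is invalid.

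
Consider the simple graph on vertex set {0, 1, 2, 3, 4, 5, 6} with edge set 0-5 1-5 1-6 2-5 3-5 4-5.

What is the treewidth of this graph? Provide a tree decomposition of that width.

Treewidth 1.
One such decomposition:
Bags: B1 = {0, 5}  B2 = {4, 5}  B3 = {2, 5}  B4 = {1, 5}  B5 = {1, 6}  B6 = {3, 5}
Tree: B1–B2, B1–B3, B3–B4, B4–B5, B1–B6

The largest bag has 2 vertices, giving width 1; this decomposition certifies tw(G) ≤ 1. Since G has at least one edge (e.g. 5–0), it is not an edgeless graph, so tw(G) ≥ 1. The upper and lower bounds meet at 1, so that is the treewidth.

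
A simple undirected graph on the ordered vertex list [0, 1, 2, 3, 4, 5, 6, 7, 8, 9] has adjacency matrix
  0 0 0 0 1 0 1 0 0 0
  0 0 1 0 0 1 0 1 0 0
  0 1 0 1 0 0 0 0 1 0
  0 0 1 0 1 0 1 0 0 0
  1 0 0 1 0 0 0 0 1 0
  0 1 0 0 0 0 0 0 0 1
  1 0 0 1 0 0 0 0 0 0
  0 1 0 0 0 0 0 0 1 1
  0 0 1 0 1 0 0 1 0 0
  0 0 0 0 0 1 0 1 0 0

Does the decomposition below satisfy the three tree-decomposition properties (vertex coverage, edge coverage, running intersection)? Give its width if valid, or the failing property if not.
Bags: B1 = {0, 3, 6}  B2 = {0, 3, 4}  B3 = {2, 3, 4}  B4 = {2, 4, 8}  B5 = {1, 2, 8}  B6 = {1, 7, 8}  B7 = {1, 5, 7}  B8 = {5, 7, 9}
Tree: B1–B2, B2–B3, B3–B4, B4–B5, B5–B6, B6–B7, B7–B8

Every vertex of G appears in some bag (union = {0, 1, 2, 3, 4, 5, 6, 7, 8, 9}); every edge is covered by a bag; and for each vertex v the set of bags containing v is connected in the bag tree. The decomposition is therefore valid. The largest bag has 3 vertices, so the width is 2.

Yes; width 2.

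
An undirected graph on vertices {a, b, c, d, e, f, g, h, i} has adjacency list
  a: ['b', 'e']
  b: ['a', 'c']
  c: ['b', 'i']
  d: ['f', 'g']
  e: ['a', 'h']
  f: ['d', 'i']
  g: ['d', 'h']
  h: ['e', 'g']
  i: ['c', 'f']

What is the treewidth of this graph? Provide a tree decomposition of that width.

Treewidth 2.
One optimal decomposition is:
Bags: B1 = {e, g, h}  B2 = {d, e, g}  B3 = {d, e, f}  B4 = {e, f, i}  B5 = {c, e, i}  B6 = {b, c, e}  B7 = {a, b, e}
Tree: B1–B2, B2–B3, B3–B4, B4–B5, B5–B6, B6–B7

The largest bag has 3 vertices, giving width 2; this decomposition certifies tw(G) ≤ 2. The edges e–h–g–d–f–i–c–b–a–e form a cycle, so G is not a tree and its treewidth is at least 2. Hence tw(G) = 2 exactly.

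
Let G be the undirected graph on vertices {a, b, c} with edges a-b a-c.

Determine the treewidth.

A width-1 tree decomposition is:
Bags: B1 = {a, c}  B2 = {a, b}
Tree: B1–B2
Every bag has size at most 2, so the width is 2 − 1 = 1 and tw(G) ≤ 1. Since G has at least one edge (e.g. c–a), it is not an edgeless graph, so tw(G) ≥ 1. Therefore the treewidth is 1.

1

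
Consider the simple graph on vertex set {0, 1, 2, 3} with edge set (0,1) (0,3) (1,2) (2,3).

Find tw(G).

2

A width-2 tree decomposition is:
Bags: B1 = {1, 2, 3}  B2 = {0, 1, 3}
Tree: B1–B2
Every bag has size at most 3, so the width is 3 − 1 = 2 and tw(G) ≤ 2. For the lower bound, G contains the cycle 3–2–1–0–3, so G is not a forest; only forests have treewidth ≤ 1, hence tw(G) ≥ 2. Combining the bounds, tw(G) = 2.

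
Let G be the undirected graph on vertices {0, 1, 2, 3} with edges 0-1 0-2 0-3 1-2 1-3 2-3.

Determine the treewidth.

3

A width-3 tree decomposition is:
Bags: B1 = {0, 1, 2, 3}
Tree: (single bag)
A single bag containing all 4 vertices is trivially a valid decomposition of width 3. Conversely, {0, 1, 2, 3} is a clique of size 4, and the vertices of any clique must share a bag in every tree decomposition; so some bag has ≥ 4 vertices and tw(G) ≥ 3. The upper and lower bounds meet at 3, so that is the treewidth.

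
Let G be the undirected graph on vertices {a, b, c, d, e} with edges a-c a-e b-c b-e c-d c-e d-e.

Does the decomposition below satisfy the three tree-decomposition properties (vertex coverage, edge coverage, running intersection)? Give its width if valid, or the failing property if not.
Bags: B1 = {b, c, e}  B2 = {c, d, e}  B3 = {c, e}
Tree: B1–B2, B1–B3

A tree decomposition must satisfy three properties: every vertex lies in some bag; for every edge, both endpoints lie together in some bag; and for every vertex, the bags containing it form a connected subtree. Here vertex a appears in no bag, so the decomposition is invalid.

No — vertex a appears in no bag.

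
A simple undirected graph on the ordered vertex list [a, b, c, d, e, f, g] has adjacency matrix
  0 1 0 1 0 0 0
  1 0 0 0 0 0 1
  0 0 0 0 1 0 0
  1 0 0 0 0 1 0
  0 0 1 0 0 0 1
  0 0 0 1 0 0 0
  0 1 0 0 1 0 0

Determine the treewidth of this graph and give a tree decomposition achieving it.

Treewidth 1.
One optimal decomposition is:
Bags: B1 = {d, f}  B2 = {a, d}  B3 = {a, b}  B4 = {b, g}  B5 = {e, g}  B6 = {c, e}
Tree: B1–B2, B2–B3, B3–B4, B4–B5, B5–B6

The largest bag has 2 vertices, giving width 1; this decomposition certifies tw(G) ≤ 1. G has an edge, so its treewidth is at least 1. Hence tw(G) = 1 exactly.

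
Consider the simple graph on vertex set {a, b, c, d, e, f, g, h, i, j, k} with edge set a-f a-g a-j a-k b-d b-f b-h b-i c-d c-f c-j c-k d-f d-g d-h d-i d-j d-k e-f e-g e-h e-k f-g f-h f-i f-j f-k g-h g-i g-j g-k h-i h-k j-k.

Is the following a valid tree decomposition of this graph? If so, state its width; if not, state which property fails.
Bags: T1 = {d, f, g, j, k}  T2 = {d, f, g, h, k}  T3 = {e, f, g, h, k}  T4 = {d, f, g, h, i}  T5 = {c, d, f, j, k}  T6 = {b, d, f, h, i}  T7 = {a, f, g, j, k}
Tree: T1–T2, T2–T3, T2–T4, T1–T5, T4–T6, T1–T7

Yes; width 4.

Checking the three conditions: (i) the bags cover all of {a, b, c, d, e, f, g, h, i, j, k}; (ii) for each edge, some bag contains both endpoints; (iii) the bags containing any fixed vertex form a subtree. All hold, so the decomposition is valid with width 5 − 1 = 4.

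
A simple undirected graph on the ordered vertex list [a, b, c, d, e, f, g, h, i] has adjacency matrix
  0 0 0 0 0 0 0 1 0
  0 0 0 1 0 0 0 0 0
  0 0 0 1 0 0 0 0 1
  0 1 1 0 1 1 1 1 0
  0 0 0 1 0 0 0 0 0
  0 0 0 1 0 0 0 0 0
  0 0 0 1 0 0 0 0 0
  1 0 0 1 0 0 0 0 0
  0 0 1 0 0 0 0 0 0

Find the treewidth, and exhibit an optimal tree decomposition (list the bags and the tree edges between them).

Treewidth 1.
One optimal decomposition is:
Bags: B1 = {c, d}  B2 = {d, e}  B3 = {d, f}  B4 = {d, g}  B5 = {b, d}  B6 = {c, i}  B7 = {d, h}  B8 = {a, h}
Tree: B1–B2, B2–B3, B3–B4, B3–B5, B1–B6, B5–B7, B7–B8

Every bag has size at most 2, so the width is 2 − 1 = 1 and tw(G) ≤ 1. G has an edge, so its treewidth is at least 1. The upper and lower bounds meet at 1, so that is the treewidth.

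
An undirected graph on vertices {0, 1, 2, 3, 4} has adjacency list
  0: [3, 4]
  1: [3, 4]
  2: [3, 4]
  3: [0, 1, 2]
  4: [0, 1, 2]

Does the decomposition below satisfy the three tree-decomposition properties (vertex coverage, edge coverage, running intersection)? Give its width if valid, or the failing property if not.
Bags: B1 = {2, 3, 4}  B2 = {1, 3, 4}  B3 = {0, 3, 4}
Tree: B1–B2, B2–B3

Every vertex of G appears in some bag (union = {0, 1, 2, 3, 4}); every edge is covered by a bag; and for each vertex v the set of bags containing v is connected in the bag tree. The decomposition is therefore valid. The largest bag has 3 vertices, so the width is 2.

Yes; width 2.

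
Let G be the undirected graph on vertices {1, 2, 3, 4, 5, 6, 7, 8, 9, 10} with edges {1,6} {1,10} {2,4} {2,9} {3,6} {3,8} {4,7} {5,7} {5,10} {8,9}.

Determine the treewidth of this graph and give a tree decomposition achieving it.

Each bag holds 3 vertices, so the decomposition has width 2, which upper-bounds the treewidth. For the lower bound, G contains the cycle 10–1–6–3–8–9–2–4–7–5–10, so G is not a forest; only forests have treewidth ≤ 1, hence tw(G) ≥ 2. Therefore the treewidth is 2.

Treewidth 2.
One such decomposition:
Bags: B1 = {1, 6, 10}  B2 = {3, 6, 10}  B3 = {3, 8, 10}  B4 = {8, 9, 10}  B5 = {2, 9, 10}  B6 = {2, 4, 10}  B7 = {4, 7, 10}  B8 = {5, 7, 10}
Tree: B1–B2, B2–B3, B3–B4, B4–B5, B5–B6, B6–B7, B7–B8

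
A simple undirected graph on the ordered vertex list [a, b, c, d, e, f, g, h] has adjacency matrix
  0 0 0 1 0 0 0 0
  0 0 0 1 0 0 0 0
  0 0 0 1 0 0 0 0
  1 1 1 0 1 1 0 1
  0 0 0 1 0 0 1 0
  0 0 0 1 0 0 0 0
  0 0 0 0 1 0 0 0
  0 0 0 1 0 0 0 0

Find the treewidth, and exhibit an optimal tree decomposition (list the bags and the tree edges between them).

Treewidth 1.
One such decomposition:
Bags: B1 = {b, d}  B2 = {a, d}  B3 = {d, e}  B4 = {d, f}  B5 = {e, g}  B6 = {d, h}  B7 = {c, d}
Tree: B1–B2, B1–B3, B3–B4, B3–B5, B3–B6, B2–B7

Each bag holds 2 vertices, so the decomposition has width 1, which upper-bounds the treewidth. G has an edge, so its treewidth is at least 1. Combining the bounds, tw(G) = 1.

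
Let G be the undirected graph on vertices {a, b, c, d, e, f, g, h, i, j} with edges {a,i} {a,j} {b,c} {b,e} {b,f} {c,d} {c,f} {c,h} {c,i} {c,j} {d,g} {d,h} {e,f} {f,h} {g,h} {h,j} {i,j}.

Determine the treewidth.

2

A width-2 tree decomposition is:
Bags: B1 = {c, i, j}  B2 = {c, h, j}  B3 = {c, d, h}  B4 = {d, g, h}  B5 = {a, i, j}  B6 = {c, f, h}  B7 = {b, c, f}  B8 = {b, e, f}
Tree: B1–B2, B2–B3, B3–B4, B1–B5, B2–B6, B6–B7, B7–B8
The largest bag has 3 vertices, giving width 2; this decomposition certifies tw(G) ≤ 2. Conversely, {d, g, h} is a clique of size 3, and the vertices of any clique must share a bag in every tree decomposition; so some bag has ≥ 3 vertices and tw(G) ≥ 2. Hence tw(G) = 2 exactly.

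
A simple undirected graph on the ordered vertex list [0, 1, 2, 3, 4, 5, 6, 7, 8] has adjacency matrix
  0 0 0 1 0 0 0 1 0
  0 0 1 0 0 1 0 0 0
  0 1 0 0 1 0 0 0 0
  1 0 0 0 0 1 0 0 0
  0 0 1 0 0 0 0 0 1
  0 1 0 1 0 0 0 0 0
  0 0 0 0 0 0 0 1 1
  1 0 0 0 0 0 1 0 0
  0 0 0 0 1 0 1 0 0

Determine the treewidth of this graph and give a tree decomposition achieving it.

Treewidth 2.
Bags: B1 = {4, 6, 8}  B2 = {4, 6, 7}  B3 = {0, 4, 7}  B4 = {0, 3, 4}  B5 = {3, 4, 5}  B6 = {1, 4, 5}  B7 = {1, 2, 4}
Tree: B1–B2, B2–B3, B3–B4, B4–B5, B5–B6, B6–B7

Every bag has size at most 3, so the width is 3 − 1 = 2 and tw(G) ≤ 2. Since 4–8–6–7–0–3–5–1–2–4 is a cycle in G, G is not acyclic. Forests are exactly the graphs of treewidth ≤ 1, so tw(G) ≥ 2. The upper and lower bounds meet at 2, so that is the treewidth.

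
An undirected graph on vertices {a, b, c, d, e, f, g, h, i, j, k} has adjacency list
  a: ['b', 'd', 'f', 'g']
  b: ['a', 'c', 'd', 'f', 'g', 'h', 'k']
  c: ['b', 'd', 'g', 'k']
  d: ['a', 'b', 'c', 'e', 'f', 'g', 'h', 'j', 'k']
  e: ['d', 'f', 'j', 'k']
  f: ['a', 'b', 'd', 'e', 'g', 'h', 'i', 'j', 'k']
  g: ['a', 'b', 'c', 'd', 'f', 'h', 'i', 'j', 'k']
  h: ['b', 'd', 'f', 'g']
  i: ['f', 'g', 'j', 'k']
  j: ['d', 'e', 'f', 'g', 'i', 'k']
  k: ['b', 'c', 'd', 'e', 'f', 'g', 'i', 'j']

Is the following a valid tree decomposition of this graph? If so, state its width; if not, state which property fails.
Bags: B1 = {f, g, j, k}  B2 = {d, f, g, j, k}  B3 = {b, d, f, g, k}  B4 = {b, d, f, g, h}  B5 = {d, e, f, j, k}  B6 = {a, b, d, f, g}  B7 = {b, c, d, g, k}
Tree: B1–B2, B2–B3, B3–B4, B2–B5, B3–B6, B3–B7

A tree decomposition must satisfy three properties: every vertex lies in some bag; for every edge, both endpoints lie together in some bag; and for every vertex, the bags containing it form a connected subtree. Here vertex i appears in no bag, so the decomposition is invalid.

No — vertex i appears in no bag.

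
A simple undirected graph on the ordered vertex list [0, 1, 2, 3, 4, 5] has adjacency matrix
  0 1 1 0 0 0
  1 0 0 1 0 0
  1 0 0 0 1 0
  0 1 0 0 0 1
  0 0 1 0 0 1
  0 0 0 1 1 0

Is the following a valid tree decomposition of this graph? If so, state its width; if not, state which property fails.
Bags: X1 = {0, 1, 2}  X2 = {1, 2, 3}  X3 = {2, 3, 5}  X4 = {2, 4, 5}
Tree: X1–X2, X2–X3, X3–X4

Every vertex of G appears in some bag (union = {0, 1, 2, 3, 4, 5}); every edge is covered by a bag; and for each vertex v the set of bags containing v is connected in the bag tree. The decomposition is therefore valid. The largest bag has 3 vertices, so the width is 2.

Yes; width 2.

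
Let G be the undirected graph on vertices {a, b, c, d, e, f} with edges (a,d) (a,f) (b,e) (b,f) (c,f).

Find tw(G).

1

A width-1 tree decomposition is:
Bags: B1 = {b, f}  B2 = {c, f}  B3 = {b, e}  B4 = {a, f}  B5 = {a, d}
Tree: B1–B2, B1–B3, B1–B4, B4–B5
Every bag has size at most 2, so the width is 2 − 1 = 1 and tw(G) ≤ 1. Since G has at least one edge (e.g. b–f), it is not an edgeless graph, so tw(G) ≥ 1. Therefore the treewidth is 1.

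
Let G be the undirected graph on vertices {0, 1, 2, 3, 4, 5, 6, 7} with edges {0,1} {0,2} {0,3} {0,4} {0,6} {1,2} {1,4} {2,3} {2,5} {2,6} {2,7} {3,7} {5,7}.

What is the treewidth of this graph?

2

A width-2 tree decomposition is:
Bags: B1 = {0, 2, 3}  B2 = {0, 2, 6}  B3 = {2, 3, 7}  B4 = {0, 1, 2}  B5 = {0, 1, 4}  B6 = {2, 5, 7}
Tree: B1–B2, B1–B3, B1–B4, B4–B5, B3–B6
Every bag has size at most 3, so the width is 3 − 1 = 2 and tw(G) ≤ 2. On the other hand G contains the 3-clique {0, 1, 2}. A clique must lie in a single bag of any decomposition, so no decomposition can have width below 2. Therefore the treewidth is 2.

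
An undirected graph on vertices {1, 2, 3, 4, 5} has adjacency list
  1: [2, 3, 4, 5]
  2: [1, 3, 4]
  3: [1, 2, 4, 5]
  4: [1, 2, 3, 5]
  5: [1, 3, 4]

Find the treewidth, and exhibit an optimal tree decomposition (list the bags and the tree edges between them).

Treewidth 3.
One such decomposition:
Bags: B1 = {1, 3, 4, 5}  B2 = {1, 2, 3, 4}
Tree: B1–B2

Every bag has size at most 4, so the width is 4 − 1 = 3 and tw(G) ≤ 3. Conversely, {1, 2, 3, 4} is a clique of size 4, and the vertices of any clique must share a bag in every tree decomposition; so some bag has ≥ 4 vertices and tw(G) ≥ 3. The upper and lower bounds meet at 3, so that is the treewidth.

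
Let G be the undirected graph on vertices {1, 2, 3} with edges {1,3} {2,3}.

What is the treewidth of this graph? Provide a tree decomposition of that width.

The largest bag has 2 vertices, giving width 1; this decomposition certifies tw(G) ≤ 1. Any graph with an edge has treewidth ≥ 1, and G has the edge 3–2. Hence tw(G) = 1 exactly.

Treewidth 1.
One such decomposition:
Bags: B1 = {2, 3}  B2 = {1, 3}
Tree: B1–B2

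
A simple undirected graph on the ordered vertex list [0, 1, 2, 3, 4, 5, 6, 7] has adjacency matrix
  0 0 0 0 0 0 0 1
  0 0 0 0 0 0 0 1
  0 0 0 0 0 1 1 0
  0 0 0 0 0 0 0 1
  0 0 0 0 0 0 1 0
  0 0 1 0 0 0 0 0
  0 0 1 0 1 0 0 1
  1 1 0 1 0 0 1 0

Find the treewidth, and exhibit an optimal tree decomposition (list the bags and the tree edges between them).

Treewidth 1.
Bags: B1 = {4, 6}  B2 = {2, 6}  B3 = {6, 7}  B4 = {0, 7}  B5 = {3, 7}  B6 = {1, 7}  B7 = {2, 5}
Tree: B1–B2, B1–B3, B3–B4, B4–B5, B4–B6, B2–B7

The largest bag has 2 vertices, giving width 1; this decomposition certifies tw(G) ≤ 1. G has an edge, so its treewidth is at least 1. The upper and lower bounds meet at 1, so that is the treewidth.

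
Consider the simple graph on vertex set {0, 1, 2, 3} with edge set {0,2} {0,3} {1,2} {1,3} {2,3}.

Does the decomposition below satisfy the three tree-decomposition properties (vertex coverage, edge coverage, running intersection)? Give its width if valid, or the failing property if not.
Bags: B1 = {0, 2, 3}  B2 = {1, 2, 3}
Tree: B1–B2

Yes; width 2.

Checking the three conditions: (i) the bags cover all of {0, 1, 2, 3}; (ii) for each edge, some bag contains both endpoints; (iii) the bags containing any fixed vertex form a subtree. All hold, so the decomposition is valid with width 3 − 1 = 2.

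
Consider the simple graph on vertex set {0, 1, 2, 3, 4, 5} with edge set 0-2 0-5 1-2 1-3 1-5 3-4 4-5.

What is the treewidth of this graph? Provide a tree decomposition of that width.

Treewidth 2.
One such decomposition:
Bags: B1 = {0, 1, 2}  B2 = {0, 1, 5}  B3 = {1, 3, 5}  B4 = {3, 4, 5}
Tree: B1–B2, B2–B3, B3–B4

The largest bag has 3 vertices, giving width 2; this decomposition certifies tw(G) ≤ 2. The edges 2–0–5–1–2 form a cycle, so G is not a tree and its treewidth is at least 2. Combining the bounds, tw(G) = 2.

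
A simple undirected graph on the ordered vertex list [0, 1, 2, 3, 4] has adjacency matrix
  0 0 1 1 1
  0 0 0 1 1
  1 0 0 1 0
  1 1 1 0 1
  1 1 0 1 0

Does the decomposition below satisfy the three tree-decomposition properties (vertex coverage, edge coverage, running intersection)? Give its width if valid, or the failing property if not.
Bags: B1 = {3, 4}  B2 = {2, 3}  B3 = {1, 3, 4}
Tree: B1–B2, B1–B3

No — vertex 0 appears in no bag.

A tree decomposition must satisfy three properties: every vertex lies in some bag; for every edge, both endpoints lie together in some bag; and for every vertex, the bags containing it form a connected subtree. Here vertex 0 appears in no bag, so the decomposition is invalid.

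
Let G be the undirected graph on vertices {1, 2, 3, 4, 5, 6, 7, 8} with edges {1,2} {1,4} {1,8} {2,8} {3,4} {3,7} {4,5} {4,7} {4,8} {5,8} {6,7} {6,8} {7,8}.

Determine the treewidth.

A width-2 tree decomposition is:
Bags: B1 = {6, 7, 8}  B2 = {4, 7, 8}  B3 = {1, 4, 8}  B4 = {4, 5, 8}  B5 = {1, 2, 8}  B6 = {3, 4, 7}
Tree: B1–B2, B2–B3, B3–B4, B3–B5, B2–B6
Each bag holds 3 vertices, so the decomposition has width 2, which upper-bounds the treewidth. For the lower bound, the 3 vertices {1, 2, 8} are pairwise adjacent, and any tree decomposition puts a clique entirely inside one bag — forcing width ≥ 2. The upper and lower bounds meet at 2, so that is the treewidth.

2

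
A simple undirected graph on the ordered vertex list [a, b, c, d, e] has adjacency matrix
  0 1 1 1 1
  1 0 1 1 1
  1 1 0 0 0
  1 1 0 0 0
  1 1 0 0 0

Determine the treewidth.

2

A width-2 tree decomposition is:
Bags: B1 = {a, b, c}  B2 = {a, b, d}  B3 = {a, b, e}
Tree: B1–B2, B1–B3
Every bag has size at most 3, so the width is 3 − 1 = 2 and tw(G) ≤ 2. Conversely, {a, b, d} is a clique of size 3, and the vertices of any clique must share a bag in every tree decomposition; so some bag has ≥ 3 vertices and tw(G) ≥ 2. Combining the bounds, tw(G) = 2.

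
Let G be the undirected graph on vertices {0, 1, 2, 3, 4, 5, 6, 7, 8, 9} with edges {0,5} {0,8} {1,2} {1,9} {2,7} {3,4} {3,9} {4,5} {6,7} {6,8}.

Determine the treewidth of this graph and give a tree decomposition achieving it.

Treewidth 2.
One such decomposition:
Bags: B1 = {3, 4, 5}  B2 = {3, 5, 9}  B3 = {1, 5, 9}  B4 = {1, 2, 5}  B5 = {2, 5, 7}  B6 = {5, 6, 7}  B7 = {5, 6, 8}  B8 = {0, 5, 8}
Tree: B1–B2, B2–B3, B3–B4, B4–B5, B5–B6, B6–B7, B7–B8

Each bag holds 3 vertices, so the decomposition has width 2, which upper-bounds the treewidth. Since 5–4–3–9–1–2–7–6–8–0–5 is a cycle in G, G is not acyclic. Forests are exactly the graphs of treewidth ≤ 1, so tw(G) ≥ 2. Hence tw(G) = 2 exactly.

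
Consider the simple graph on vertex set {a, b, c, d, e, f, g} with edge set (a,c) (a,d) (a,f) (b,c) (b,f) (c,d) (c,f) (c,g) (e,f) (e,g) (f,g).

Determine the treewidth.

A width-2 tree decomposition is:
Bags: B1 = {e, f, g}  B2 = {c, f, g}  B3 = {a, c, f}  B4 = {b, c, f}  B5 = {a, c, d}
Tree: B1–B2, B2–B3, B2–B4, B3–B5
The largest bag has 3 vertices, giving width 2; this decomposition certifies tw(G) ≤ 2. For the lower bound, the 3 vertices {e, f, g} are pairwise adjacent, and any tree decomposition puts a clique entirely inside one bag — forcing width ≥ 2. The upper and lower bounds meet at 2, so that is the treewidth.

2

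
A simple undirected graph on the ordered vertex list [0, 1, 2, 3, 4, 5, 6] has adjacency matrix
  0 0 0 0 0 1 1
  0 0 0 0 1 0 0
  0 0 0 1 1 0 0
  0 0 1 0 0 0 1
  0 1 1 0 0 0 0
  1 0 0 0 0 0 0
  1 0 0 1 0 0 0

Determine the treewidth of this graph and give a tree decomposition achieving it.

The largest bag has 2 vertices, giving width 1; this decomposition certifies tw(G) ≤ 1. Since G has at least one edge (e.g. 5–0), it is not an edgeless graph, so tw(G) ≥ 1. Combining the bounds, tw(G) = 1.

Treewidth 1.
Bags: B1 = {0, 5}  B2 = {0, 6}  B3 = {3, 6}  B4 = {2, 3}  B5 = {2, 4}  B6 = {1, 4}
Tree: B1–B2, B2–B3, B3–B4, B4–B5, B5–B6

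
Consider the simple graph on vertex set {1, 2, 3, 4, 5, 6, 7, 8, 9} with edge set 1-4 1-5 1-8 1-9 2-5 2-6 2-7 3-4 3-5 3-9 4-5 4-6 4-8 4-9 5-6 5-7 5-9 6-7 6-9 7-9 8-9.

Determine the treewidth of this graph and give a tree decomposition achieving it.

Every bag has size at most 4, so the width is 4 − 1 = 3 and tw(G) ≤ 3. On the other hand G contains the 4-clique {1, 4, 8, 9}. A clique must lie in a single bag of any decomposition, so no decomposition can have width below 3. Hence tw(G) = 3 exactly.

Treewidth 3.
One such decomposition:
Bags: B1 = {1, 4, 5, 9}  B2 = {4, 5, 6, 9}  B3 = {5, 6, 7, 9}  B4 = {2, 5, 6, 7}  B5 = {1, 4, 8, 9}  B6 = {3, 4, 5, 9}
Tree: B1–B2, B2–B3, B3–B4, B1–B5, B1–B6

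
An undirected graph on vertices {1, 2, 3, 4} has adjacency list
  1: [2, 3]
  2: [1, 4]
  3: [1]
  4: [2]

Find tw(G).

1

A width-1 tree decomposition is:
Bags: B1 = {2, 4}  B2 = {1, 2}  B3 = {1, 3}
Tree: B1–B2, B2–B3
Each bag holds 2 vertices, so the decomposition has width 1, which upper-bounds the treewidth. Since G has at least one edge (e.g. 4–2), it is not an edgeless graph, so tw(G) ≥ 1. Combining the bounds, tw(G) = 1.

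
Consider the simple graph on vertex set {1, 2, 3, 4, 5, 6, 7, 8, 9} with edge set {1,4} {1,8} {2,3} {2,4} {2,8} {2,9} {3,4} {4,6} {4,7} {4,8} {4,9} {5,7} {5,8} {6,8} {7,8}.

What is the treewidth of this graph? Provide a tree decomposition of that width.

Treewidth 2.
One such decomposition:
Bags: B1 = {5, 7, 8}  B2 = {4, 7, 8}  B3 = {1, 4, 8}  B4 = {2, 4, 8}  B5 = {2, 3, 4}  B6 = {4, 6, 8}  B7 = {2, 4, 9}
Tree: B1–B2, B2–B3, B2–B4, B4–B5, B2–B6, B4–B7

Every bag has size at most 3, so the width is 3 − 1 = 2 and tw(G) ≤ 2. For the lower bound, the 3 vertices {1, 4, 8} are pairwise adjacent, and any tree decomposition puts a clique entirely inside one bag — forcing width ≥ 2. Therefore the treewidth is 2.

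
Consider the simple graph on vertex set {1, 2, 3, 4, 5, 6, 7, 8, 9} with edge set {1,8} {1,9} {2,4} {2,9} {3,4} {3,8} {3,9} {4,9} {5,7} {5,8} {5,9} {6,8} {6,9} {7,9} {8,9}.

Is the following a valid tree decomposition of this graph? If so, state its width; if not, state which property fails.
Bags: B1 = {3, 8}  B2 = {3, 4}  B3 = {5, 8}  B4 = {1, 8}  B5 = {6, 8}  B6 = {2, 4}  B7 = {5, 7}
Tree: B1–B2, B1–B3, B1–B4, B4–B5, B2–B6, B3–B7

A tree decomposition must satisfy three properties: every vertex lies in some bag; for every edge, both endpoints lie together in some bag; and for every vertex, the bags containing it form a connected subtree. Here vertex 9 appears in no bag, so the decomposition is invalid.

No — vertex 9 appears in no bag.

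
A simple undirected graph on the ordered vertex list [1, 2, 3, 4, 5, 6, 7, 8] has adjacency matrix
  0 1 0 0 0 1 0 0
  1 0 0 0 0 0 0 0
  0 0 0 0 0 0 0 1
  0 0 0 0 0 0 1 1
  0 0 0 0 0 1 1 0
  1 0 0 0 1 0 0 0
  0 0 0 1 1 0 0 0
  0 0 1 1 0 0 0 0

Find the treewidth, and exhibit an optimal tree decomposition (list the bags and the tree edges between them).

The largest bag has 2 vertices, giving width 1; this decomposition certifies tw(G) ≤ 1. Since G has at least one edge (e.g. 2–1), it is not an edgeless graph, so tw(G) ≥ 1. The upper and lower bounds meet at 1, so that is the treewidth.

Treewidth 1.
Bags: B1 = {1, 2}  B2 = {1, 6}  B3 = {5, 6}  B4 = {5, 7}  B5 = {4, 7}  B6 = {4, 8}  B7 = {3, 8}
Tree: B1–B2, B2–B3, B3–B4, B4–B5, B5–B6, B6–B7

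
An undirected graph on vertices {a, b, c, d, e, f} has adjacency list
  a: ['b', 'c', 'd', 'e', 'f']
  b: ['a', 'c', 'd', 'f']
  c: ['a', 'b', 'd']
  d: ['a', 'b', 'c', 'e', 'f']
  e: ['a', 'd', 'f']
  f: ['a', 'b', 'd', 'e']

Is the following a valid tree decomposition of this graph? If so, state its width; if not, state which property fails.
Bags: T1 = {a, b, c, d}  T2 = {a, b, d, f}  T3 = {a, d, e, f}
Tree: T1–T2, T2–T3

Yes; width 3.

Vertex coverage: the bags together contain {a, b, c, d, e, f}, the full vertex set. Edge coverage: each edge of G has both endpoints in at least one bag. Running intersection: for every vertex, the bags containing it form a connected subtree. All three properties hold, so this is a valid tree decomposition of width max|bag| − 1 = 3, and hence tw(G) ≤ 3.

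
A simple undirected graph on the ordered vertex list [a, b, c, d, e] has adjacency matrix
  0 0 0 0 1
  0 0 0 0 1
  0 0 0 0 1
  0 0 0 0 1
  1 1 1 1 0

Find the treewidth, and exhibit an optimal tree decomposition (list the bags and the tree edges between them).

Each bag holds 2 vertices, so the decomposition has width 1, which upper-bounds the treewidth. Any graph with an edge has treewidth ≥ 1, and G has the edge b–e. Hence tw(G) = 1 exactly.

Treewidth 1.
One such decomposition:
Bags: B1 = {b, e}  B2 = {d, e}  B3 = {c, e}  B4 = {a, e}
Tree: B1–B2, B2–B3, B2–B4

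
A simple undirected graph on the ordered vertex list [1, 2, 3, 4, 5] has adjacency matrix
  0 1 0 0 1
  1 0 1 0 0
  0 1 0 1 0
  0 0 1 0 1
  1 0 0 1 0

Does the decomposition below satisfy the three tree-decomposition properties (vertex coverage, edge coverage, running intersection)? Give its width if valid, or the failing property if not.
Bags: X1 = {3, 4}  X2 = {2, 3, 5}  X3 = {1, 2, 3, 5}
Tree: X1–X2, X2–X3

A tree decomposition must satisfy three properties: every vertex lies in some bag; for every edge, both endpoints lie together in some bag; and for every vertex, the bags containing it form a connected subtree. Here edge (5,4) lies in no bag, so the decomposition is invalid.

No — edge (5,4) lies in no bag.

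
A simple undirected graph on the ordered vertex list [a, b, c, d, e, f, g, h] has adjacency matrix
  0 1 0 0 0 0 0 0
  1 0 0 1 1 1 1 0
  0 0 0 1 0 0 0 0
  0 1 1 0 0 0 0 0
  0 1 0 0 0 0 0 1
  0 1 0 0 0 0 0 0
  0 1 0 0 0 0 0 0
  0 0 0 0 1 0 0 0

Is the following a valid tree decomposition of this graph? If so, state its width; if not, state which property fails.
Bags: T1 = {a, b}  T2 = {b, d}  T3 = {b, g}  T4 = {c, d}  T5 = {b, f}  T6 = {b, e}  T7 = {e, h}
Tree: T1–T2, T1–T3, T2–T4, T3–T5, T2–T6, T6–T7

Yes; width 1.

Every vertex of G appears in some bag (union = {a, b, c, d, e, f, g, h}); every edge is covered by a bag; and for each vertex v the set of bags containing v is connected in the bag tree. The decomposition is therefore valid. The largest bag has 2 vertices, so the width is 1.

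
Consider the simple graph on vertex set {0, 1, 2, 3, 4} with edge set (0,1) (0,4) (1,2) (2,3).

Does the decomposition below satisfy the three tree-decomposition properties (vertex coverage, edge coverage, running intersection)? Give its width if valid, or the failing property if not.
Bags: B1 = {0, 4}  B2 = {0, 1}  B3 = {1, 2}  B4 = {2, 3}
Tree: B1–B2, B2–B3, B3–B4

Yes; width 1.

Every vertex of G appears in some bag (union = {0, 1, 2, 3, 4}); every edge is covered by a bag; and for each vertex v the set of bags containing v is connected in the bag tree. The decomposition is therefore valid. The largest bag has 2 vertices, so the width is 1.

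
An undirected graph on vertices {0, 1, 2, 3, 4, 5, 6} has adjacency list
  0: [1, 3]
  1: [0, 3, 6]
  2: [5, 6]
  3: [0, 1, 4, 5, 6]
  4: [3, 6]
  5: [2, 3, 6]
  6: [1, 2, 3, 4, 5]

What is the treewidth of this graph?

2

A width-2 tree decomposition is:
Bags: B1 = {3, 4, 6}  B2 = {3, 5, 6}  B3 = {1, 3, 6}  B4 = {2, 5, 6}  B5 = {0, 1, 3}
Tree: B1–B2, B2–B3, B2–B4, B3–B5
Every bag has size at most 3, so the width is 3 − 1 = 2 and tw(G) ≤ 2. For the lower bound, the 3 vertices {2, 5, 6} are pairwise adjacent, and any tree decomposition puts a clique entirely inside one bag — forcing width ≥ 2. The upper and lower bounds meet at 2, so that is the treewidth.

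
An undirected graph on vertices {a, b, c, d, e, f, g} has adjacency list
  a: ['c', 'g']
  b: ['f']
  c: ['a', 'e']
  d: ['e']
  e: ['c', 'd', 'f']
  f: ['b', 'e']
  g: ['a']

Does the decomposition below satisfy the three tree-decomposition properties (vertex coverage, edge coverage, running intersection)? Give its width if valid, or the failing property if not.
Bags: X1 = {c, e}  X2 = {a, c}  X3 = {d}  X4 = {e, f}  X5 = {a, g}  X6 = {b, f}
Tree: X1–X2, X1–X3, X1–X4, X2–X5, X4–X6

No — edge (e,d) lies in no bag.

A tree decomposition must satisfy three properties: every vertex lies in some bag; for every edge, both endpoints lie together in some bag; and for every vertex, the bags containing it form a connected subtree. Here edge (e,d) lies in no bag, so the decomposition is invalid.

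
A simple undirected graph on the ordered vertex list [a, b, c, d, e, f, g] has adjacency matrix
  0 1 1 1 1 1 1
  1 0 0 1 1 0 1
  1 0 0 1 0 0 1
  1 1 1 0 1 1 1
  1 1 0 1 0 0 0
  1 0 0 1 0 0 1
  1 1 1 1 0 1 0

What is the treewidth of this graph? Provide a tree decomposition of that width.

Treewidth 3.
Bags: B1 = {a, d, f, g}  B2 = {a, b, d, g}  B3 = {a, b, d, e}  B4 = {a, c, d, g}
Tree: B1–B2, B2–B3, B1–B4

Every bag has size at most 4, so the width is 4 − 1 = 3 and tw(G) ≤ 3. For the lower bound, the 4 vertices {a, c, d, g} are pairwise adjacent, and any tree decomposition puts a clique entirely inside one bag — forcing width ≥ 3. Hence tw(G) = 3 exactly.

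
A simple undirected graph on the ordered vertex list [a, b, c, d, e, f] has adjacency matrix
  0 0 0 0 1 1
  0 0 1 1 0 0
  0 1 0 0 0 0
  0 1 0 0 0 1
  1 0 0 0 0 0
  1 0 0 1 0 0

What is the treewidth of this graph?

A width-1 tree decomposition is:
Bags: B1 = {b, c}  B2 = {b, d}  B3 = {d, f}  B4 = {a, f}  B5 = {a, e}
Tree: B1–B2, B2–B3, B3–B4, B4–B5
Each bag holds 2 vertices, so the decomposition has width 1, which upper-bounds the treewidth. Since G has at least one edge (e.g. c–b), it is not an edgeless graph, so tw(G) ≥ 1. Combining the bounds, tw(G) = 1.

1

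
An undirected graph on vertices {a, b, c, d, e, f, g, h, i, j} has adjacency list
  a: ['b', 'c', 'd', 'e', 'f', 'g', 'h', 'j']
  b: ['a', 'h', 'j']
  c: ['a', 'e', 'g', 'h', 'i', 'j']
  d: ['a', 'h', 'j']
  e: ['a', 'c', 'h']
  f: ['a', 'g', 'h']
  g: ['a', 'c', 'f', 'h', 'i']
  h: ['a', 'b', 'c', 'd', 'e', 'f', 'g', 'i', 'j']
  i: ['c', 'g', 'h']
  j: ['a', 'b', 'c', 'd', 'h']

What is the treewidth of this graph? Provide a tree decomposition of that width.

Treewidth 3.
One optimal decomposition is:
Bags: B1 = {a, c, h, j}  B2 = {a, c, g, h}  B3 = {c, g, h, i}  B4 = {a, f, g, h}  B5 = {a, c, e, h}  B6 = {a, b, h, j}  B7 = {a, d, h, j}
Tree: B1–B2, B2–B3, B2–B4, B1–B5, B1–B6, B1–B7

Each bag holds 4 vertices, so the decomposition has width 3, which upper-bounds the treewidth. Conversely, {a, d, h, j} is a clique of size 4, and the vertices of any clique must share a bag in every tree decomposition; so some bag has ≥ 4 vertices and tw(G) ≥ 3. Combining the bounds, tw(G) = 3.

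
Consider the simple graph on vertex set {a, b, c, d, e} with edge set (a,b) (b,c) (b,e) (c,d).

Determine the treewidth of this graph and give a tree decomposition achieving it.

Treewidth 1.
One optimal decomposition is:
Bags: B1 = {b, c}  B2 = {a, b}  B3 = {b, e}  B4 = {c, d}
Tree: B1–B2, B2–B3, B1–B4

Every bag has size at most 2, so the width is 2 − 1 = 1 and tw(G) ≤ 1. Any graph with an edge has treewidth ≥ 1, and G has the edge c–b. Hence tw(G) = 1 exactly.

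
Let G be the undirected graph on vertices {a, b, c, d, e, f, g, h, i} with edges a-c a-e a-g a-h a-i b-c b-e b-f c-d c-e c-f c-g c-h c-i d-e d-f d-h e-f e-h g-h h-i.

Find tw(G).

3

A width-3 tree decomposition is:
Bags: B1 = {a, c, e, h}  B2 = {c, d, e, h}  B3 = {c, d, e, f}  B4 = {b, c, e, f}  B5 = {a, c, h, i}  B6 = {a, c, g, h}
Tree: B1–B2, B2–B3, B3–B4, B1–B5, B5–B6
Each bag holds 4 vertices, so the decomposition has width 3, which upper-bounds the treewidth. On the other hand G contains the 4-clique {c, d, e, h}. A clique must lie in a single bag of any decomposition, so no decomposition can have width below 3. Therefore the treewidth is 3.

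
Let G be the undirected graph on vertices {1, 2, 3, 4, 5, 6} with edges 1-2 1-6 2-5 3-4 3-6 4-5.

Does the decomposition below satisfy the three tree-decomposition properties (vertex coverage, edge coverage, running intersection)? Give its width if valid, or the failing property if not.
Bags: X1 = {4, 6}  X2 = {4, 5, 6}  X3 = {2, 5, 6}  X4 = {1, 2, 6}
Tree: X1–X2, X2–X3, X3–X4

A tree decomposition must satisfy three properties: every vertex lies in some bag; for every edge, both endpoints lie together in some bag; and for every vertex, the bags containing it form a connected subtree. Here vertex 3 appears in no bag, so the decomposition is invalid.

No — vertex 3 appears in no bag.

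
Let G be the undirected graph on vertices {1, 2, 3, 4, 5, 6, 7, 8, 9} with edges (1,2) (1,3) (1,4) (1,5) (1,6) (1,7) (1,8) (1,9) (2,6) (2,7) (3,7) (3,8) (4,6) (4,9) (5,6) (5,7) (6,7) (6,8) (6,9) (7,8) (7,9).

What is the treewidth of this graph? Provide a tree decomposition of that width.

Every bag has size at most 4, so the width is 4 − 1 = 3 and tw(G) ≤ 3. For the lower bound, the 4 vertices {1, 3, 7, 8} are pairwise adjacent, and any tree decomposition puts a clique entirely inside one bag — forcing width ≥ 3. Combining the bounds, tw(G) = 3.

Treewidth 3.
One such decomposition:
Bags: B1 = {1, 6, 7, 8}  B2 = {1, 6, 7, 9}  B3 = {1, 3, 7, 8}  B4 = {1, 2, 6, 7}  B5 = {1, 5, 6, 7}  B6 = {1, 4, 6, 9}
Tree: B1–B2, B1–B3, B1–B4, B1–B5, B2–B6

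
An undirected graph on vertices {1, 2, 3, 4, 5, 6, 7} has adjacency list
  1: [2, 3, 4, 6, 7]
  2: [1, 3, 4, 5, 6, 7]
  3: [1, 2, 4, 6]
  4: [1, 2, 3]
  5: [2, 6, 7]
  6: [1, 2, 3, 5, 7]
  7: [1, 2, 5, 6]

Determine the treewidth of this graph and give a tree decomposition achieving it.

Treewidth 3.
One such decomposition:
Bags: B1 = {1, 2, 3, 6}  B2 = {1, 2, 6, 7}  B3 = {1, 2, 3, 4}  B4 = {2, 5, 6, 7}
Tree: B1–B2, B1–B3, B2–B4

Each bag holds 4 vertices, so the decomposition has width 3, which upper-bounds the treewidth. For the lower bound, the 4 vertices {1, 2, 3, 4} are pairwise adjacent, and any tree decomposition puts a clique entirely inside one bag — forcing width ≥ 3. Combining the bounds, tw(G) = 3.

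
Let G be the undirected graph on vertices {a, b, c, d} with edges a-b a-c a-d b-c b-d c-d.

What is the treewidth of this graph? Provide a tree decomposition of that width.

Treewidth 3.
Bags: B1 = {a, b, c, d}
Tree: (single bag)

With just one bag of size 4, the width is 4 − 1 = 3, so tw(G) ≤ 3. Conversely, {a, b, c, d} is a clique of size 4, and the vertices of any clique must share a bag in every tree decomposition; so some bag has ≥ 4 vertices and tw(G) ≥ 3. Therefore the treewidth is 3.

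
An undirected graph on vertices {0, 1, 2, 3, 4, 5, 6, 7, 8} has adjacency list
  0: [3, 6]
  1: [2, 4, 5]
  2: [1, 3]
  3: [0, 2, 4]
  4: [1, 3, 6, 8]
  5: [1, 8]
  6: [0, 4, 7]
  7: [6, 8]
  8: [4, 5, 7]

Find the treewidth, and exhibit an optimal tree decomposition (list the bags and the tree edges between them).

Treewidth 3.
One such decomposition:
Bags: B1 = {0, 2, 3, 6}  B2 = {2, 3, 4, 6}  B3 = {1, 2, 4, 6}  B4 = {1, 4, 6, 7}  B5 = {1, 4, 7, 8}  B6 = {1, 5, 7, 8}
Tree: B1–B2, B2–B3, B3–B4, B4–B5, B5–B6

Every bag has size at most 4, so the width is 4 − 1 = 3 and tw(G) ≤ 3. For the lower bound: the 4 vertex sets {0,2,3}, {6}, {4}, {1,5,7,8} are disjoint, each induces a connected subgraph, and every pair is joined by at least one edge of G. Contracting each set to a single vertex therefore yields K_{4} as a minor, and since treewidth is minor-monotone, tw(G) ≥ tw(K_{4}) = 3. The upper and lower bounds meet at 3, so that is the treewidth.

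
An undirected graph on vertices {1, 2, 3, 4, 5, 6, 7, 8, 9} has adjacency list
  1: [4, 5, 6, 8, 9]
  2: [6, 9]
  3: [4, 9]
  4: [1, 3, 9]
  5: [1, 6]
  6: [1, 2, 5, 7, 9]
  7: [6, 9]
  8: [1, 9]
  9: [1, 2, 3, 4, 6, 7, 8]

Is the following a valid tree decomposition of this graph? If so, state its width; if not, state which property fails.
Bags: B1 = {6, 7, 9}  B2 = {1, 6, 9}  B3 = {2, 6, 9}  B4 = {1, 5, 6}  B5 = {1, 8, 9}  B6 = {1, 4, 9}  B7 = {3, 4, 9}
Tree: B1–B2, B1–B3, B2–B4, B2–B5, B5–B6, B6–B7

Yes; width 2.

Checking the three conditions: (i) the bags cover all of {1, 2, 3, 4, 5, 6, 7, 8, 9}; (ii) for each edge, some bag contains both endpoints; (iii) the bags containing any fixed vertex form a subtree. All hold, so the decomposition is valid with width 3 − 1 = 2.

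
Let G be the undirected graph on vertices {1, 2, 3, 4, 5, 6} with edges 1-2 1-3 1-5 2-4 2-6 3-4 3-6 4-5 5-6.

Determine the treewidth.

A width-3 tree decomposition is:
Bags: B1 = {2, 3, 4, 5}  B2 = {1, 2, 3, 5}  B3 = {2, 3, 5, 6}
Tree: B1–B2, B2–B3
Every bag has size at most 4, so the width is 4 − 1 = 3 and tw(G) ≤ 3. For the lower bound: the 4 vertex sets {3,4}, {1,2}, {5}, {6} are disjoint, each induces a connected subgraph, and every pair is joined by at least one edge of G. Contracting each set to a single vertex therefore yields K_{4} as a minor, and since treewidth is minor-monotone, tw(G) ≥ tw(K_{4}) = 3. Therefore the treewidth is 3.

3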